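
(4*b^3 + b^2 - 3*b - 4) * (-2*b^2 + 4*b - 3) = -8*b^5 + 14*b^4 - 2*b^3 - 7*b^2 - 7*b + 12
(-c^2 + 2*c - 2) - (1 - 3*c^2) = 2*c^2 + 2*c - 3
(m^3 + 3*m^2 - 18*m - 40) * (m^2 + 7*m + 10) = m^5 + 10*m^4 + 13*m^3 - 136*m^2 - 460*m - 400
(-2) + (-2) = -4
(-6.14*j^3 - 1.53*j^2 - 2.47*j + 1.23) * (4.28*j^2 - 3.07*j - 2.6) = -26.2792*j^5 + 12.3014*j^4 + 10.0895*j^3 + 16.8253*j^2 + 2.6459*j - 3.198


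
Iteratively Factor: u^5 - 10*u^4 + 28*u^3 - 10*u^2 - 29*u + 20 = (u + 1)*(u^4 - 11*u^3 + 39*u^2 - 49*u + 20) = (u - 1)*(u + 1)*(u^3 - 10*u^2 + 29*u - 20) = (u - 4)*(u - 1)*(u + 1)*(u^2 - 6*u + 5) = (u - 4)*(u - 1)^2*(u + 1)*(u - 5)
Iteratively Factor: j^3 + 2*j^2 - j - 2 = (j - 1)*(j^2 + 3*j + 2) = (j - 1)*(j + 1)*(j + 2)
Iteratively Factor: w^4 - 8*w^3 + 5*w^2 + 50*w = (w)*(w^3 - 8*w^2 + 5*w + 50) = w*(w + 2)*(w^2 - 10*w + 25) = w*(w - 5)*(w + 2)*(w - 5)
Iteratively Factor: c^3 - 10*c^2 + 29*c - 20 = (c - 5)*(c^2 - 5*c + 4) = (c - 5)*(c - 1)*(c - 4)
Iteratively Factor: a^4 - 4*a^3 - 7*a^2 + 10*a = (a + 2)*(a^3 - 6*a^2 + 5*a) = (a - 5)*(a + 2)*(a^2 - a) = a*(a - 5)*(a + 2)*(a - 1)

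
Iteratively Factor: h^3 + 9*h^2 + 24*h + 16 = (h + 4)*(h^2 + 5*h + 4) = (h + 4)^2*(h + 1)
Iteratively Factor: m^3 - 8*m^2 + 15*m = (m)*(m^2 - 8*m + 15) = m*(m - 3)*(m - 5)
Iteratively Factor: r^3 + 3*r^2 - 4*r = (r - 1)*(r^2 + 4*r) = (r - 1)*(r + 4)*(r)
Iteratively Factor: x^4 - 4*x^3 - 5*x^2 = (x - 5)*(x^3 + x^2) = x*(x - 5)*(x^2 + x) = x*(x - 5)*(x + 1)*(x)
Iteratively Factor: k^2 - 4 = (k - 2)*(k + 2)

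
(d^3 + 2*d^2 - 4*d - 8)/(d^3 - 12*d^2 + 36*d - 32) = (d^2 + 4*d + 4)/(d^2 - 10*d + 16)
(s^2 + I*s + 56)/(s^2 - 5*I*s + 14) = (s + 8*I)/(s + 2*I)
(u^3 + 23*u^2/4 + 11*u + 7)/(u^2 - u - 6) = (4*u^2 + 15*u + 14)/(4*(u - 3))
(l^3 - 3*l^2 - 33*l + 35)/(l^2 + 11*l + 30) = (l^2 - 8*l + 7)/(l + 6)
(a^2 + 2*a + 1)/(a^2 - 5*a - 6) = (a + 1)/(a - 6)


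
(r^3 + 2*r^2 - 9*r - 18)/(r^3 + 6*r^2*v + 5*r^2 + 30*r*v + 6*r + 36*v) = (r - 3)/(r + 6*v)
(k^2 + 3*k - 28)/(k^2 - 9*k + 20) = (k + 7)/(k - 5)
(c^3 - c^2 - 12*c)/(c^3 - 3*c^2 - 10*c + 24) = c/(c - 2)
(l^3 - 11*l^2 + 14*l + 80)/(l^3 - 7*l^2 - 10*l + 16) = (l - 5)/(l - 1)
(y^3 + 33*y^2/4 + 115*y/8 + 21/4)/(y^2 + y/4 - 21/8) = (2*y^2 + 13*y + 6)/(2*y - 3)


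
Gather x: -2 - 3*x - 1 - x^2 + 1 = -x^2 - 3*x - 2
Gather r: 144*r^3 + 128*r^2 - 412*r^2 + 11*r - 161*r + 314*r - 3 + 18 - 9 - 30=144*r^3 - 284*r^2 + 164*r - 24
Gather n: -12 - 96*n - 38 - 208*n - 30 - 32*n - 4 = -336*n - 84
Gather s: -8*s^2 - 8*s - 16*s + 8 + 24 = -8*s^2 - 24*s + 32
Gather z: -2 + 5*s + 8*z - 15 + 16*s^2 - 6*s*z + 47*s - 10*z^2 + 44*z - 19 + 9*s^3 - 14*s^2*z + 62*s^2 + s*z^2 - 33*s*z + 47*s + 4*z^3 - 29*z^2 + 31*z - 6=9*s^3 + 78*s^2 + 99*s + 4*z^3 + z^2*(s - 39) + z*(-14*s^2 - 39*s + 83) - 42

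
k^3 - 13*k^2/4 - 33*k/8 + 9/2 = (k - 4)*(k - 3/4)*(k + 3/2)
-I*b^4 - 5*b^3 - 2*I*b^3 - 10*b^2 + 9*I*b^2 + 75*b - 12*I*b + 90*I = (b - 3)*(b + 5)*(b - 6*I)*(-I*b + 1)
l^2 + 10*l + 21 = (l + 3)*(l + 7)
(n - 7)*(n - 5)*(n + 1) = n^3 - 11*n^2 + 23*n + 35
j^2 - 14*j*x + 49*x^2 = (j - 7*x)^2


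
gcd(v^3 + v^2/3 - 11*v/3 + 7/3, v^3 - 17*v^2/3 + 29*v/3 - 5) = v - 1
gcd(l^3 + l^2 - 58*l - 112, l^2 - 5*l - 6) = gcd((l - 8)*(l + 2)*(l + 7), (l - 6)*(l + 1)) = 1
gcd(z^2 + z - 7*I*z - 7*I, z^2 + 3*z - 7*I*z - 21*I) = z - 7*I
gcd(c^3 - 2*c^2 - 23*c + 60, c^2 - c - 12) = c - 4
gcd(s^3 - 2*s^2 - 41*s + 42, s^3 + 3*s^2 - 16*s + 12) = s^2 + 5*s - 6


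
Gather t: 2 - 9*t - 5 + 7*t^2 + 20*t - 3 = 7*t^2 + 11*t - 6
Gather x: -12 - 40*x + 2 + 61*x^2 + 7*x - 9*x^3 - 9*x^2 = -9*x^3 + 52*x^2 - 33*x - 10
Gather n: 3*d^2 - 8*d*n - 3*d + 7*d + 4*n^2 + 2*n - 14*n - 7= 3*d^2 + 4*d + 4*n^2 + n*(-8*d - 12) - 7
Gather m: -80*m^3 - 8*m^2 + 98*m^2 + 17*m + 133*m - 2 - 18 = -80*m^3 + 90*m^2 + 150*m - 20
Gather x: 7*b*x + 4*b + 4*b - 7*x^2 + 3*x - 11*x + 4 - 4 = 8*b - 7*x^2 + x*(7*b - 8)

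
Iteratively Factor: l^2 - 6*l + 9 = (l - 3)*(l - 3)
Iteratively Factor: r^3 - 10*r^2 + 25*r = (r)*(r^2 - 10*r + 25) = r*(r - 5)*(r - 5)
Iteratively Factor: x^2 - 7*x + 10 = (x - 5)*(x - 2)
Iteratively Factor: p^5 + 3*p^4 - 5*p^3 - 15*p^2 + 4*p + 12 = (p - 2)*(p^4 + 5*p^3 + 5*p^2 - 5*p - 6) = (p - 2)*(p - 1)*(p^3 + 6*p^2 + 11*p + 6) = (p - 2)*(p - 1)*(p + 2)*(p^2 + 4*p + 3) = (p - 2)*(p - 1)*(p + 1)*(p + 2)*(p + 3)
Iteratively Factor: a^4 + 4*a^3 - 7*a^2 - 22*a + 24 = (a - 2)*(a^3 + 6*a^2 + 5*a - 12) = (a - 2)*(a + 3)*(a^2 + 3*a - 4) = (a - 2)*(a - 1)*(a + 3)*(a + 4)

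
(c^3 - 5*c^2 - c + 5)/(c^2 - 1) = c - 5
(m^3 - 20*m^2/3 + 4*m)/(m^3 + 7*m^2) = (m^2 - 20*m/3 + 4)/(m*(m + 7))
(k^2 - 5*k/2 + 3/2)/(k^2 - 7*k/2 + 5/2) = (2*k - 3)/(2*k - 5)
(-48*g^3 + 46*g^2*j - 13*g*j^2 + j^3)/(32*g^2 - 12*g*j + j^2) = (-6*g^2 + 5*g*j - j^2)/(4*g - j)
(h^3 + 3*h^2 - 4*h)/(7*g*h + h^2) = (h^2 + 3*h - 4)/(7*g + h)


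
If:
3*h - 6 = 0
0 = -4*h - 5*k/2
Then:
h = 2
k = -16/5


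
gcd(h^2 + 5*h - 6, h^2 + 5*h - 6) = h^2 + 5*h - 6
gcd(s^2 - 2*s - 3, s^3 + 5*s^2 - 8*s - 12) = s + 1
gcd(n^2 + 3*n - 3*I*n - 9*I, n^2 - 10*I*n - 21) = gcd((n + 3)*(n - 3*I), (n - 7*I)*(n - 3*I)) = n - 3*I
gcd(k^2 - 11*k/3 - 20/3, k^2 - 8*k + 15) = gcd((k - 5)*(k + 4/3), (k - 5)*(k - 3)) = k - 5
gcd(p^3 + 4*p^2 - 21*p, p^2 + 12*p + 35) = p + 7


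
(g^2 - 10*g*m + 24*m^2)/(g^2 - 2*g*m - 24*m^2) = (g - 4*m)/(g + 4*m)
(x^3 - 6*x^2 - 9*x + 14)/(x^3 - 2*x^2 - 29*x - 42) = (x - 1)/(x + 3)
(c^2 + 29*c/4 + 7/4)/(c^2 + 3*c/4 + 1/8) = 2*(c + 7)/(2*c + 1)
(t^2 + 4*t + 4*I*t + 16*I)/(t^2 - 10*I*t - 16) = (t^2 + 4*t*(1 + I) + 16*I)/(t^2 - 10*I*t - 16)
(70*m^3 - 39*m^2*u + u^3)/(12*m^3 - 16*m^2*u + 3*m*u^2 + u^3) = (-35*m^2 + 2*m*u + u^2)/(-6*m^2 + 5*m*u + u^2)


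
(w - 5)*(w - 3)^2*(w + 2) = w^4 - 9*w^3 + 17*w^2 + 33*w - 90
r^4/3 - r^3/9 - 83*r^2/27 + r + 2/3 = (r/3 + 1)*(r - 3)*(r - 2/3)*(r + 1/3)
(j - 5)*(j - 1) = j^2 - 6*j + 5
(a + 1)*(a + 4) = a^2 + 5*a + 4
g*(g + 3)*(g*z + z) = g^3*z + 4*g^2*z + 3*g*z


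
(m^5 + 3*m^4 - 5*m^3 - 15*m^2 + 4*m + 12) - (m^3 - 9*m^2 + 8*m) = m^5 + 3*m^4 - 6*m^3 - 6*m^2 - 4*m + 12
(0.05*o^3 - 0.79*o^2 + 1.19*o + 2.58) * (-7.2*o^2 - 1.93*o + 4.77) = -0.36*o^5 + 5.5915*o^4 - 6.8048*o^3 - 24.641*o^2 + 0.696899999999999*o + 12.3066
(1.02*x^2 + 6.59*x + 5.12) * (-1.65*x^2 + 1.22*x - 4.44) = -1.683*x^4 - 9.6291*x^3 - 4.937*x^2 - 23.0132*x - 22.7328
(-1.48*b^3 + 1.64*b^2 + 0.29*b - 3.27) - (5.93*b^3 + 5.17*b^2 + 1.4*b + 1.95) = -7.41*b^3 - 3.53*b^2 - 1.11*b - 5.22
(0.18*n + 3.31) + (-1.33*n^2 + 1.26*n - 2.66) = -1.33*n^2 + 1.44*n + 0.65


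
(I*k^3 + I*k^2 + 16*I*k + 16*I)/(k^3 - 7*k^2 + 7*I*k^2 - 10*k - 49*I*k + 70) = I*(k^3 + k^2 + 16*k + 16)/(k^3 + 7*k^2*(-1 + I) - k*(10 + 49*I) + 70)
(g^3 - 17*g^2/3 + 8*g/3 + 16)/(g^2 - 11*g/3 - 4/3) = (3*g^2 - 5*g - 12)/(3*g + 1)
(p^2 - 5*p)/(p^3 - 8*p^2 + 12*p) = (p - 5)/(p^2 - 8*p + 12)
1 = 1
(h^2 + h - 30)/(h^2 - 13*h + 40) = (h + 6)/(h - 8)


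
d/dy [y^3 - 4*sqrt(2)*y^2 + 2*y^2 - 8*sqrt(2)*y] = 3*y^2 - 8*sqrt(2)*y + 4*y - 8*sqrt(2)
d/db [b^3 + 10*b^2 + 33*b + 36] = 3*b^2 + 20*b + 33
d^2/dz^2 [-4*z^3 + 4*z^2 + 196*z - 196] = 8 - 24*z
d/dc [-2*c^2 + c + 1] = 1 - 4*c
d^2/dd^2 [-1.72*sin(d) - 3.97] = 1.72*sin(d)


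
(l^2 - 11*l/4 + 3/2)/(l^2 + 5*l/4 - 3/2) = (l - 2)/(l + 2)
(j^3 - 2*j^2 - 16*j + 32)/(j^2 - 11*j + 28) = (j^2 + 2*j - 8)/(j - 7)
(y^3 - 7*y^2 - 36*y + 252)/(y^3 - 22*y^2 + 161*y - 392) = (y^2 - 36)/(y^2 - 15*y + 56)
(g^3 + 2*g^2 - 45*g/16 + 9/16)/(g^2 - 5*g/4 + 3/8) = (4*g^2 + 11*g - 3)/(2*(2*g - 1))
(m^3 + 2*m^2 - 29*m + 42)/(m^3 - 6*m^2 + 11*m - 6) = (m + 7)/(m - 1)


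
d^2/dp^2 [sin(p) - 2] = -sin(p)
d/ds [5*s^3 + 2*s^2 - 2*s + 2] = 15*s^2 + 4*s - 2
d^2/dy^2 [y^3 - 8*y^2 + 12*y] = 6*y - 16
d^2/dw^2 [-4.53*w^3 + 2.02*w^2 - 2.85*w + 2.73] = 4.04 - 27.18*w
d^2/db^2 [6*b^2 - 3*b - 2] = 12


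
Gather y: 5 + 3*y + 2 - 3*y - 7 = 0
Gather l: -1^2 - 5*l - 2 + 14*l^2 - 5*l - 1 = 14*l^2 - 10*l - 4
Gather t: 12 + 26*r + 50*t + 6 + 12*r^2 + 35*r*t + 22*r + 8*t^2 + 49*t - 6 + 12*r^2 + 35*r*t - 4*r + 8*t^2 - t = 24*r^2 + 44*r + 16*t^2 + t*(70*r + 98) + 12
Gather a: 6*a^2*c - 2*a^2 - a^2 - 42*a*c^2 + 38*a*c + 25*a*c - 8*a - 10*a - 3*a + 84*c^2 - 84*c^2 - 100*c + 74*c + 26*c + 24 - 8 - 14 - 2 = a^2*(6*c - 3) + a*(-42*c^2 + 63*c - 21)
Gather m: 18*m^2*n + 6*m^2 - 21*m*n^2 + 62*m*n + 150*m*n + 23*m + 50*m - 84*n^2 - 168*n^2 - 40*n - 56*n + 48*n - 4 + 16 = m^2*(18*n + 6) + m*(-21*n^2 + 212*n + 73) - 252*n^2 - 48*n + 12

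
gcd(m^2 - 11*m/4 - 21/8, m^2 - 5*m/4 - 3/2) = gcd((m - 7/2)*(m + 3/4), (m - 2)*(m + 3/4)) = m + 3/4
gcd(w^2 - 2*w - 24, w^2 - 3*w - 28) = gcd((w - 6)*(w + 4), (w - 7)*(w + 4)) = w + 4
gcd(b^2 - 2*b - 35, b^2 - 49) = b - 7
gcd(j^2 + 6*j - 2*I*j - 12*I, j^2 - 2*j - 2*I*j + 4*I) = j - 2*I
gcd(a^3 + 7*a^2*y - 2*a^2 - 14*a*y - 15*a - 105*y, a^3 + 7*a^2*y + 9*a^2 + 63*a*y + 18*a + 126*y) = a^2 + 7*a*y + 3*a + 21*y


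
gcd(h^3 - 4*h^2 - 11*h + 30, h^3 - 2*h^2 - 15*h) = h^2 - 2*h - 15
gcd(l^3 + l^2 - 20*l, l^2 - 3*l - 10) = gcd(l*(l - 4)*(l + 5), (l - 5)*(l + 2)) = 1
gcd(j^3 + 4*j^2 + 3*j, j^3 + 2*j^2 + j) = j^2 + j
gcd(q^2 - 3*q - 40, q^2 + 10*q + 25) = q + 5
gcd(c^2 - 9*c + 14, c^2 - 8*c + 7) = c - 7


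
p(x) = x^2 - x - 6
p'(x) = 2*x - 1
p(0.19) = -6.15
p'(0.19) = -0.62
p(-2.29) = 1.53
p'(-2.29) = -5.58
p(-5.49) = 29.63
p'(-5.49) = -11.98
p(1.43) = -5.39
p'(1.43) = 1.86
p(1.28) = -5.64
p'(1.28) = 1.56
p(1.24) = -5.70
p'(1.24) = 1.48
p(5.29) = 16.69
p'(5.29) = 9.58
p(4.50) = 9.75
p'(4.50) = 8.00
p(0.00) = -6.00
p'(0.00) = -1.00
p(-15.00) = 234.00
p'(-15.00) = -31.00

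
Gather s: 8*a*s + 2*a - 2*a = 8*a*s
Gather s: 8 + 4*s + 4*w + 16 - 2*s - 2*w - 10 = 2*s + 2*w + 14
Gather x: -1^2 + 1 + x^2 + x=x^2 + x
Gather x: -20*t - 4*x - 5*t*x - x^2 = -20*t - x^2 + x*(-5*t - 4)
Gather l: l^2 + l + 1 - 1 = l^2 + l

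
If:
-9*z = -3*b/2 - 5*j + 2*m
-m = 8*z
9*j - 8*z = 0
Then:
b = -206*z/27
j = 8*z/9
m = -8*z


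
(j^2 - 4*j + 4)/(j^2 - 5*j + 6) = (j - 2)/(j - 3)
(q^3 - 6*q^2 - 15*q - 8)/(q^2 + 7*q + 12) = (q^3 - 6*q^2 - 15*q - 8)/(q^2 + 7*q + 12)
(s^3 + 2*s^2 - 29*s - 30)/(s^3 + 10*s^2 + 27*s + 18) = (s - 5)/(s + 3)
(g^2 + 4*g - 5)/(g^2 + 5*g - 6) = (g + 5)/(g + 6)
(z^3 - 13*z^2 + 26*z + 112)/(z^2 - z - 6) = (z^2 - 15*z + 56)/(z - 3)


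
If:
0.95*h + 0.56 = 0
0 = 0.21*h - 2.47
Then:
No Solution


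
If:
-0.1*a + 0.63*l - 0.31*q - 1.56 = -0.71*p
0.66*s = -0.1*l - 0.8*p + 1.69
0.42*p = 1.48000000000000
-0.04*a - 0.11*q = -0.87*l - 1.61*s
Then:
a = -588.242857142857*s - 1690.15782312925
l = -6.6*s - 11.2904761904762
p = 3.52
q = 176.342857142857*s + 525.305442176871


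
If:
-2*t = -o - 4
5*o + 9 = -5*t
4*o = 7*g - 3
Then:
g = -107/105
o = -38/15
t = 11/15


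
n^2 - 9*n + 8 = (n - 8)*(n - 1)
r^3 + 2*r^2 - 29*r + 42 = (r - 3)*(r - 2)*(r + 7)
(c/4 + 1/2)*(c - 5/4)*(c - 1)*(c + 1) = c^4/4 + 3*c^3/16 - 7*c^2/8 - 3*c/16 + 5/8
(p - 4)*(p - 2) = p^2 - 6*p + 8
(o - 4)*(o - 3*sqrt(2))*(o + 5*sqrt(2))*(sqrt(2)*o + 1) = sqrt(2)*o^4 - 4*sqrt(2)*o^3 + 5*o^3 - 28*sqrt(2)*o^2 - 20*o^2 - 30*o + 112*sqrt(2)*o + 120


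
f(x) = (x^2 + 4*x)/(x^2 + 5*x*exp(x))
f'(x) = (2*x + 4)/(x^2 + 5*x*exp(x)) + (x^2 + 4*x)*(-5*x*exp(x) - 2*x - 5*exp(x))/(x^2 + 5*x*exp(x))^2 = (-5*x*exp(x) - 15*exp(x) - 4)/(x^2 + 10*x*exp(x) + 25*exp(2*x))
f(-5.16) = 0.23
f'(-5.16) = -0.15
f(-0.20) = 0.98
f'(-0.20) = -1.02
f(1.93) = 0.16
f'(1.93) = -0.13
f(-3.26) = -0.24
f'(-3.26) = -0.42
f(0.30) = 0.61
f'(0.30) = -0.53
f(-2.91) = -0.41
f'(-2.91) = -0.58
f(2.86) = 0.08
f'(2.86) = -0.06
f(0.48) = 0.52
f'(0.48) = -0.44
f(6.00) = 0.00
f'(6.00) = 0.00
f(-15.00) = 0.73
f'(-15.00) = -0.02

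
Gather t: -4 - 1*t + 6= 2 - t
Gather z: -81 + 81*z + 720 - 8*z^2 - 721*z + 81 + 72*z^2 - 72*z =64*z^2 - 712*z + 720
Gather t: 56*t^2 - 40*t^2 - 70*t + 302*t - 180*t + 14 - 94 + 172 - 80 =16*t^2 + 52*t + 12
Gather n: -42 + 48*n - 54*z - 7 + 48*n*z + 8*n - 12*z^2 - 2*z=n*(48*z + 56) - 12*z^2 - 56*z - 49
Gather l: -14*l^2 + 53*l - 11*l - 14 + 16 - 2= -14*l^2 + 42*l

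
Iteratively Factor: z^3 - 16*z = (z)*(z^2 - 16) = z*(z - 4)*(z + 4)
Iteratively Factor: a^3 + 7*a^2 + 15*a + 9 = (a + 3)*(a^2 + 4*a + 3) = (a + 1)*(a + 3)*(a + 3)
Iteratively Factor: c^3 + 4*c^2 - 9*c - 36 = (c + 3)*(c^2 + c - 12) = (c + 3)*(c + 4)*(c - 3)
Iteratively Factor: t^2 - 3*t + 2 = (t - 2)*(t - 1)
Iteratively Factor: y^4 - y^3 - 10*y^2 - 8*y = (y + 2)*(y^3 - 3*y^2 - 4*y) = (y - 4)*(y + 2)*(y^2 + y) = y*(y - 4)*(y + 2)*(y + 1)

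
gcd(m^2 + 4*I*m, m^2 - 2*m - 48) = 1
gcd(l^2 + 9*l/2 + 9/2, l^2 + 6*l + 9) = l + 3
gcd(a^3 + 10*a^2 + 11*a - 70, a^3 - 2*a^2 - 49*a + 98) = a^2 + 5*a - 14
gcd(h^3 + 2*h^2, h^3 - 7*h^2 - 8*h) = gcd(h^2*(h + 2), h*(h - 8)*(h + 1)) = h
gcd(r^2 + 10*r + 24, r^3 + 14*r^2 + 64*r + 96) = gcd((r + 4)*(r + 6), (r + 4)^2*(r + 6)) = r^2 + 10*r + 24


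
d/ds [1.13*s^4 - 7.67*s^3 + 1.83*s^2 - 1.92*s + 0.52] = 4.52*s^3 - 23.01*s^2 + 3.66*s - 1.92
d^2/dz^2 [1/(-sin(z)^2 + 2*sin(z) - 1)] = 2*(2*sin(z) + 3)/(sin(z) - 1)^3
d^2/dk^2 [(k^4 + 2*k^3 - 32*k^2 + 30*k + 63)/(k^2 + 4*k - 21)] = 2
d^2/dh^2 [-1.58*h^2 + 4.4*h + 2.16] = -3.16000000000000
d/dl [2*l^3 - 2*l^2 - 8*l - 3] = 6*l^2 - 4*l - 8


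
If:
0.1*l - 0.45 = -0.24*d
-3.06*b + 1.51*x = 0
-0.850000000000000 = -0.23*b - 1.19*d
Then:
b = 0.493464052287582*x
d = 0.714285714285714 - 0.0953754050639864*x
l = 0.228900972153567*x + 2.78571428571429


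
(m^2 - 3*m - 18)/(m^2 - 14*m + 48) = (m + 3)/(m - 8)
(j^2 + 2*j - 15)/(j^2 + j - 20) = (j - 3)/(j - 4)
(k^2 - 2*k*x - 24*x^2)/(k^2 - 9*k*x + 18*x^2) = (-k - 4*x)/(-k + 3*x)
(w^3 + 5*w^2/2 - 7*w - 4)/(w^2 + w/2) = w + 2 - 8/w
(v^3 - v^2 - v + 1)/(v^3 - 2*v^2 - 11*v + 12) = (v^2 - 1)/(v^2 - v - 12)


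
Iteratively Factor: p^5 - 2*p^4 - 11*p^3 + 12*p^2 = (p - 4)*(p^4 + 2*p^3 - 3*p^2) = p*(p - 4)*(p^3 + 2*p^2 - 3*p) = p^2*(p - 4)*(p^2 + 2*p - 3) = p^2*(p - 4)*(p + 3)*(p - 1)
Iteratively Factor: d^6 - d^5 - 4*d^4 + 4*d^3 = (d + 2)*(d^5 - 3*d^4 + 2*d^3) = (d - 2)*(d + 2)*(d^4 - d^3) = d*(d - 2)*(d + 2)*(d^3 - d^2) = d^2*(d - 2)*(d + 2)*(d^2 - d) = d^2*(d - 2)*(d - 1)*(d + 2)*(d)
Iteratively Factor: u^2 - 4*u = (u)*(u - 4)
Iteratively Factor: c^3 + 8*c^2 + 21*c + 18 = (c + 3)*(c^2 + 5*c + 6) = (c + 3)^2*(c + 2)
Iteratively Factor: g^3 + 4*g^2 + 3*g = (g + 1)*(g^2 + 3*g) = g*(g + 1)*(g + 3)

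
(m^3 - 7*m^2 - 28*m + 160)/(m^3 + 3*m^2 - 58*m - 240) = (m - 4)/(m + 6)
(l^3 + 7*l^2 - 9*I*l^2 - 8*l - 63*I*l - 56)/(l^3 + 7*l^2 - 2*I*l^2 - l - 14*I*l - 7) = (l - 8*I)/(l - I)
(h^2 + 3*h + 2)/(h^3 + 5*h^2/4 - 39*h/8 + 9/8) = 8*(h^2 + 3*h + 2)/(8*h^3 + 10*h^2 - 39*h + 9)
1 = 1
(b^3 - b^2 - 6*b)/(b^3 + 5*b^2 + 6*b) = (b - 3)/(b + 3)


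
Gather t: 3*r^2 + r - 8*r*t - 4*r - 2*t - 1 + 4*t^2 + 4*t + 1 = 3*r^2 - 3*r + 4*t^2 + t*(2 - 8*r)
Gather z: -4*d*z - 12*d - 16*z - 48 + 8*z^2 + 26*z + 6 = -12*d + 8*z^2 + z*(10 - 4*d) - 42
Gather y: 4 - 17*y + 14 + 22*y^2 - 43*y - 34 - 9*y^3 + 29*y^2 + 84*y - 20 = -9*y^3 + 51*y^2 + 24*y - 36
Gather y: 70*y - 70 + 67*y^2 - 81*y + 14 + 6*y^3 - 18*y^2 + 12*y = 6*y^3 + 49*y^2 + y - 56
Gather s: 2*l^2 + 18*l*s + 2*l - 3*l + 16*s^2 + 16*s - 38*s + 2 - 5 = 2*l^2 - l + 16*s^2 + s*(18*l - 22) - 3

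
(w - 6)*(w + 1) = w^2 - 5*w - 6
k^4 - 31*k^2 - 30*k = k*(k - 6)*(k + 1)*(k + 5)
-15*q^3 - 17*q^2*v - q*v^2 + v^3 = (-5*q + v)*(q + v)*(3*q + v)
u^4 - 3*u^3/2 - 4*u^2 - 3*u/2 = u*(u - 3)*(u + 1/2)*(u + 1)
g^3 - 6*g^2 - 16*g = g*(g - 8)*(g + 2)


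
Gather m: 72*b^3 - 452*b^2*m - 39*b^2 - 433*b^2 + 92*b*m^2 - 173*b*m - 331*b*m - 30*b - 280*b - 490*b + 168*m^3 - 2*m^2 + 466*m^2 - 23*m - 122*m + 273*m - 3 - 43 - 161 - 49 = 72*b^3 - 472*b^2 - 800*b + 168*m^3 + m^2*(92*b + 464) + m*(-452*b^2 - 504*b + 128) - 256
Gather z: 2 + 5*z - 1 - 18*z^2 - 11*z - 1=-18*z^2 - 6*z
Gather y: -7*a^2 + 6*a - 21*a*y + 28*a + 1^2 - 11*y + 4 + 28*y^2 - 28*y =-7*a^2 + 34*a + 28*y^2 + y*(-21*a - 39) + 5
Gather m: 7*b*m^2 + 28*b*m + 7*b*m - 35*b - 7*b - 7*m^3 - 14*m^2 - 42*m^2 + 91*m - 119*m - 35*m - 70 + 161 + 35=-42*b - 7*m^3 + m^2*(7*b - 56) + m*(35*b - 63) + 126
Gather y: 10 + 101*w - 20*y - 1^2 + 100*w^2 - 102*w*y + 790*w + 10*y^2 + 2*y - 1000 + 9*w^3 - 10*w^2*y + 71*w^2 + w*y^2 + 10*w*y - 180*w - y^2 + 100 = 9*w^3 + 171*w^2 + 711*w + y^2*(w + 9) + y*(-10*w^2 - 92*w - 18) - 891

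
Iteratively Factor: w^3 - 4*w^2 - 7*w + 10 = (w - 5)*(w^2 + w - 2) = (w - 5)*(w - 1)*(w + 2)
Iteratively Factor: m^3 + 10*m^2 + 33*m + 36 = (m + 3)*(m^2 + 7*m + 12) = (m + 3)^2*(m + 4)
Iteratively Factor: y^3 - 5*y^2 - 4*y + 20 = (y + 2)*(y^2 - 7*y + 10) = (y - 5)*(y + 2)*(y - 2)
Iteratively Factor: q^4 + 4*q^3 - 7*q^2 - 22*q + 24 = (q + 4)*(q^3 - 7*q + 6) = (q + 3)*(q + 4)*(q^2 - 3*q + 2) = (q - 1)*(q + 3)*(q + 4)*(q - 2)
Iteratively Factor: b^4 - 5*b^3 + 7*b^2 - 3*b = (b)*(b^3 - 5*b^2 + 7*b - 3) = b*(b - 3)*(b^2 - 2*b + 1) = b*(b - 3)*(b - 1)*(b - 1)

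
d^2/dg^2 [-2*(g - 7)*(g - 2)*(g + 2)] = 28 - 12*g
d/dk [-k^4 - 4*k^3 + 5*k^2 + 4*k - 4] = -4*k^3 - 12*k^2 + 10*k + 4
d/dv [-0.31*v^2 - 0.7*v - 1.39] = -0.62*v - 0.7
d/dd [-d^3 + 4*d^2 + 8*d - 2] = -3*d^2 + 8*d + 8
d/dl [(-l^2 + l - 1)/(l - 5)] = (-l^2 + 10*l - 4)/(l^2 - 10*l + 25)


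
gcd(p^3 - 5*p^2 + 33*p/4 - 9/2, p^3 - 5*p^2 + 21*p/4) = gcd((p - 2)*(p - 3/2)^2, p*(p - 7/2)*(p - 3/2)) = p - 3/2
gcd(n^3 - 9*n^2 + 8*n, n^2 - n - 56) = n - 8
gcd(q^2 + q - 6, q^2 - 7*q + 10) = q - 2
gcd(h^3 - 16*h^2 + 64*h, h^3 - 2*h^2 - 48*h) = h^2 - 8*h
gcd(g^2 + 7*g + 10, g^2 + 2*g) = g + 2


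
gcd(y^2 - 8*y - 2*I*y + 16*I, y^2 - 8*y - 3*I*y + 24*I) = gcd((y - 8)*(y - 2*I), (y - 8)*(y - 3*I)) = y - 8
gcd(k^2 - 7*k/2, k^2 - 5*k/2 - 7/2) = k - 7/2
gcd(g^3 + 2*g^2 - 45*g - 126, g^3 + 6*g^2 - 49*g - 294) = g^2 - g - 42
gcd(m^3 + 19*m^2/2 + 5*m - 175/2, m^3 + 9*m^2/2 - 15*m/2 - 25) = m^2 + 5*m/2 - 25/2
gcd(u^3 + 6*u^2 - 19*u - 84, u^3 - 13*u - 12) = u^2 - u - 12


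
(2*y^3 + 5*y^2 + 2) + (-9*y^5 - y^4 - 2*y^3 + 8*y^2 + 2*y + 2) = -9*y^5 - y^4 + 13*y^2 + 2*y + 4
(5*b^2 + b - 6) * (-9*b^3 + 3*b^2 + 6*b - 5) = -45*b^5 + 6*b^4 + 87*b^3 - 37*b^2 - 41*b + 30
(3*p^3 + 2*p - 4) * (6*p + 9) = 18*p^4 + 27*p^3 + 12*p^2 - 6*p - 36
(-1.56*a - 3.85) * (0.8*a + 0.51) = -1.248*a^2 - 3.8756*a - 1.9635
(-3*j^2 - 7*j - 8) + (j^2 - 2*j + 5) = -2*j^2 - 9*j - 3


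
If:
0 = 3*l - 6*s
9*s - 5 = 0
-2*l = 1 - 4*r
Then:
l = 10/9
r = 29/36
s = 5/9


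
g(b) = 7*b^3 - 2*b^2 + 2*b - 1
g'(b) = 21*b^2 - 4*b + 2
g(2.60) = 113.71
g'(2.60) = 133.56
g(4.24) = 505.10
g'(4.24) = 362.57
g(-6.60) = -2113.79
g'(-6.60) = 943.16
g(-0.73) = -6.25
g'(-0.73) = 16.11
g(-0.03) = -1.06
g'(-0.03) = 2.14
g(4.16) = 476.65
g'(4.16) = 348.78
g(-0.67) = -5.34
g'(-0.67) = 14.11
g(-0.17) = -1.43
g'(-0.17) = 3.29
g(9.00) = 4958.00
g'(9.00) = 1667.00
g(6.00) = 1451.00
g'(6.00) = 734.00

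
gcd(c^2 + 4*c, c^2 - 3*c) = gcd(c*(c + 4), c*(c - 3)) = c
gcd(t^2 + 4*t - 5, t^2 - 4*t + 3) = t - 1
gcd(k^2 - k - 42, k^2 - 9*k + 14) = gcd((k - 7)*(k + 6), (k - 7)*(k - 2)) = k - 7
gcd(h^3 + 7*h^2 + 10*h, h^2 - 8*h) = h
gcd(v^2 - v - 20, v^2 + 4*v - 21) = 1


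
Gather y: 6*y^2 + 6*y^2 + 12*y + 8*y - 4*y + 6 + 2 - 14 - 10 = 12*y^2 + 16*y - 16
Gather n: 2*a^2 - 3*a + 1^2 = 2*a^2 - 3*a + 1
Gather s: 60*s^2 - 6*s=60*s^2 - 6*s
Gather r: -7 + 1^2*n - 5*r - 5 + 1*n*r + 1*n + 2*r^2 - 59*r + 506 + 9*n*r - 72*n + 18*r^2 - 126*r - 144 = -70*n + 20*r^2 + r*(10*n - 190) + 350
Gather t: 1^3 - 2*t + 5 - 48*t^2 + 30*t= -48*t^2 + 28*t + 6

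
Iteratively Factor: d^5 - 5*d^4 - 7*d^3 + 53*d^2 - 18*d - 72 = (d - 3)*(d^4 - 2*d^3 - 13*d^2 + 14*d + 24) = (d - 3)*(d + 1)*(d^3 - 3*d^2 - 10*d + 24) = (d - 3)*(d + 1)*(d + 3)*(d^2 - 6*d + 8) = (d - 4)*(d - 3)*(d + 1)*(d + 3)*(d - 2)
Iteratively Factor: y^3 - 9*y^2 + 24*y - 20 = (y - 2)*(y^2 - 7*y + 10) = (y - 2)^2*(y - 5)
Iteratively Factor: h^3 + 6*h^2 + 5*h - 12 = (h + 4)*(h^2 + 2*h - 3) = (h + 3)*(h + 4)*(h - 1)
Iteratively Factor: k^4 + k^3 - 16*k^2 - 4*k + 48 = (k + 4)*(k^3 - 3*k^2 - 4*k + 12) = (k - 3)*(k + 4)*(k^2 - 4) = (k - 3)*(k - 2)*(k + 4)*(k + 2)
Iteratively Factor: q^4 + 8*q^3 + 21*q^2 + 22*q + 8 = (q + 4)*(q^3 + 4*q^2 + 5*q + 2) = (q + 1)*(q + 4)*(q^2 + 3*q + 2) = (q + 1)*(q + 2)*(q + 4)*(q + 1)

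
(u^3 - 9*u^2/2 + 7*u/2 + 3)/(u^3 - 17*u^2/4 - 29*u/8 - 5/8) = 4*(u^2 - 5*u + 6)/(4*u^2 - 19*u - 5)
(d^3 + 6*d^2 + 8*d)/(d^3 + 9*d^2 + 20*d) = (d + 2)/(d + 5)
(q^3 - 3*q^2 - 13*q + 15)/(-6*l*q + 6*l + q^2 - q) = (q^2 - 2*q - 15)/(-6*l + q)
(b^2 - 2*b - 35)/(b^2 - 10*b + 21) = (b + 5)/(b - 3)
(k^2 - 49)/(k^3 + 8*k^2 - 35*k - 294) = (k - 7)/(k^2 + k - 42)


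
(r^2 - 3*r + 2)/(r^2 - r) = (r - 2)/r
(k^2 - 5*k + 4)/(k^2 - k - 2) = (-k^2 + 5*k - 4)/(-k^2 + k + 2)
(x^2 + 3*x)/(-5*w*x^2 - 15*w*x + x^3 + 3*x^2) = 1/(-5*w + x)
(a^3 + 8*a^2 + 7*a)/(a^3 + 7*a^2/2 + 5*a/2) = 2*(a + 7)/(2*a + 5)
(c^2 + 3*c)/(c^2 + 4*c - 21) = c*(c + 3)/(c^2 + 4*c - 21)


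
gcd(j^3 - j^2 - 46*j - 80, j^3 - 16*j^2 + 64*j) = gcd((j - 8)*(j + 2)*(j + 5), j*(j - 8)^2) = j - 8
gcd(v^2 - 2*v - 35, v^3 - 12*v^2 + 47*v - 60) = 1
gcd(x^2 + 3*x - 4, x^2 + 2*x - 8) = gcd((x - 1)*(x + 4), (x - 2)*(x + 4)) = x + 4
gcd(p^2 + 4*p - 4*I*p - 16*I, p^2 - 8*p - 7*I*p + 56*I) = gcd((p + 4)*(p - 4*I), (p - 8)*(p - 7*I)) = 1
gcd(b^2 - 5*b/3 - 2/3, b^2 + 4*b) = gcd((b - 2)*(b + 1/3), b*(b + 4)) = 1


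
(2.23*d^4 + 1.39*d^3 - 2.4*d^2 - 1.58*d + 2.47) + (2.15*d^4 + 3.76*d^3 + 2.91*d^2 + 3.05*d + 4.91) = 4.38*d^4 + 5.15*d^3 + 0.51*d^2 + 1.47*d + 7.38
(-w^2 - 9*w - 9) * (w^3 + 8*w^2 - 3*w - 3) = -w^5 - 17*w^4 - 78*w^3 - 42*w^2 + 54*w + 27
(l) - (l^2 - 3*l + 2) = -l^2 + 4*l - 2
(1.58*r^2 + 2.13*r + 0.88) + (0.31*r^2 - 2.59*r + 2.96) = 1.89*r^2 - 0.46*r + 3.84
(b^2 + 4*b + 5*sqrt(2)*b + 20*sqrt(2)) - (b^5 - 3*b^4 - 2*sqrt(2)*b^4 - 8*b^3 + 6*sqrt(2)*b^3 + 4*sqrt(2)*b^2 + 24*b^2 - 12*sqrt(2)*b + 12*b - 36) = -b^5 + 2*sqrt(2)*b^4 + 3*b^4 - 6*sqrt(2)*b^3 + 8*b^3 - 23*b^2 - 4*sqrt(2)*b^2 - 8*b + 17*sqrt(2)*b + 20*sqrt(2) + 36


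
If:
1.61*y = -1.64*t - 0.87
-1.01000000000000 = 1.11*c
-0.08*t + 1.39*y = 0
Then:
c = -0.91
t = -0.50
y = -0.03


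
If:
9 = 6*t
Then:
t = 3/2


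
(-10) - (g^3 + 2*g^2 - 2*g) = -g^3 - 2*g^2 + 2*g - 10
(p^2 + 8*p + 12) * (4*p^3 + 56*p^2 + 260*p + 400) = 4*p^5 + 88*p^4 + 756*p^3 + 3152*p^2 + 6320*p + 4800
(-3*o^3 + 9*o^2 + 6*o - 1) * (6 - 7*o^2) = 21*o^5 - 63*o^4 - 60*o^3 + 61*o^2 + 36*o - 6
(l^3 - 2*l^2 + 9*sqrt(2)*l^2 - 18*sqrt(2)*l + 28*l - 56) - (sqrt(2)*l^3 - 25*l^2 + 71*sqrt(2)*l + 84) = -sqrt(2)*l^3 + l^3 + 9*sqrt(2)*l^2 + 23*l^2 - 89*sqrt(2)*l + 28*l - 140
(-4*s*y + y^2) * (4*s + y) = -16*s^2*y + y^3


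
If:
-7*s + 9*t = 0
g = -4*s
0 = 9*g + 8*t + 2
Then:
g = -18/67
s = 9/134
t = 7/134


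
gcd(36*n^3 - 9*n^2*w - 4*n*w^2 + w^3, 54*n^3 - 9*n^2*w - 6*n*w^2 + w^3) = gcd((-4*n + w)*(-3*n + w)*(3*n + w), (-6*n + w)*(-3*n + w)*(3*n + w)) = -9*n^2 + w^2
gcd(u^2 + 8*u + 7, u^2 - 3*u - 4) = u + 1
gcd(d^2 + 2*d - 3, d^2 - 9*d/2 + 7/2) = d - 1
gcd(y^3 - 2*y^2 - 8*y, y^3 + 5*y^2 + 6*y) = y^2 + 2*y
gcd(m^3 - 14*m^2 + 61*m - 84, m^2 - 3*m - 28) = m - 7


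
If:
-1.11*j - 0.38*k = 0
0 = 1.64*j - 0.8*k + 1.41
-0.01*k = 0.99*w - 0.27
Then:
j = -0.35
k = 1.04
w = 0.26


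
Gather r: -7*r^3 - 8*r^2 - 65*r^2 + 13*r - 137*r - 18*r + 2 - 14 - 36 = -7*r^3 - 73*r^2 - 142*r - 48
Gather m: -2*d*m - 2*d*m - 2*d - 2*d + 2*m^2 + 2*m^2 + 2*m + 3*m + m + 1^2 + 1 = -4*d + 4*m^2 + m*(6 - 4*d) + 2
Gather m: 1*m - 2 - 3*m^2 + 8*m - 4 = -3*m^2 + 9*m - 6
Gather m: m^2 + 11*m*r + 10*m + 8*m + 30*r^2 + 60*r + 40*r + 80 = m^2 + m*(11*r + 18) + 30*r^2 + 100*r + 80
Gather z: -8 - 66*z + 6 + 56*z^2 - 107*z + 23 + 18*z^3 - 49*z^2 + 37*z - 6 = 18*z^3 + 7*z^2 - 136*z + 15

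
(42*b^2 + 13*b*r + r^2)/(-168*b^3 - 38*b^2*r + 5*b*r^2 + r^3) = (6*b + r)/(-24*b^2 - 2*b*r + r^2)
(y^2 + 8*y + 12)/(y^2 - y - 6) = (y + 6)/(y - 3)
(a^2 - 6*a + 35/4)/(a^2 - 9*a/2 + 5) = (a - 7/2)/(a - 2)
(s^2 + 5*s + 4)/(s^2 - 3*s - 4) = (s + 4)/(s - 4)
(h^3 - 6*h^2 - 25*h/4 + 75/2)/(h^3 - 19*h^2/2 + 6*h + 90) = (h - 5/2)/(h - 6)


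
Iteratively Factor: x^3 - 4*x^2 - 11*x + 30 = (x + 3)*(x^2 - 7*x + 10) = (x - 5)*(x + 3)*(x - 2)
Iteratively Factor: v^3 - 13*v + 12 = (v - 1)*(v^2 + v - 12) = (v - 3)*(v - 1)*(v + 4)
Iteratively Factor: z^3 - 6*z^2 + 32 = (z - 4)*(z^2 - 2*z - 8) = (z - 4)^2*(z + 2)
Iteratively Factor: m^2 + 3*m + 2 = (m + 1)*(m + 2)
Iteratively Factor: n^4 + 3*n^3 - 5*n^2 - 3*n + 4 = (n - 1)*(n^3 + 4*n^2 - n - 4) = (n - 1)*(n + 4)*(n^2 - 1) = (n - 1)*(n + 1)*(n + 4)*(n - 1)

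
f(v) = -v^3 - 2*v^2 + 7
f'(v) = -3*v^2 - 4*v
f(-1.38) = 5.82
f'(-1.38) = -0.19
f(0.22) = 6.89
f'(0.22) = -1.03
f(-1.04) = 5.96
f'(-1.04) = 0.92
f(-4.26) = 48.01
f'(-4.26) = -37.40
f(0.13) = 6.96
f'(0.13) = -0.57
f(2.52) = -21.70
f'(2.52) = -29.13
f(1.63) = -2.64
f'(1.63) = -14.49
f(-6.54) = 201.18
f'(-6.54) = -102.15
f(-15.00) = 2932.00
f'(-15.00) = -615.00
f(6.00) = -281.00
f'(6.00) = -132.00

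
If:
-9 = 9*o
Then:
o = -1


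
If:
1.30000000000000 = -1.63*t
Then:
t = -0.80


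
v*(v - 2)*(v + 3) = v^3 + v^2 - 6*v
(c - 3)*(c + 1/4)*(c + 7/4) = c^3 - c^2 - 89*c/16 - 21/16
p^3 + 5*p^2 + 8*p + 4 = (p + 1)*(p + 2)^2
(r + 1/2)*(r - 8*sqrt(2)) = r^2 - 8*sqrt(2)*r + r/2 - 4*sqrt(2)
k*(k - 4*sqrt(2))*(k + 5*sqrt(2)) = k^3 + sqrt(2)*k^2 - 40*k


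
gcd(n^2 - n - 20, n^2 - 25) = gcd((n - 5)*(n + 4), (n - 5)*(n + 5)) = n - 5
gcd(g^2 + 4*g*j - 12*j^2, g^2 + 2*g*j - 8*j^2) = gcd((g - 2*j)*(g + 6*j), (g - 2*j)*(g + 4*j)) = g - 2*j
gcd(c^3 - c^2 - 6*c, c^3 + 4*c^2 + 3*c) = c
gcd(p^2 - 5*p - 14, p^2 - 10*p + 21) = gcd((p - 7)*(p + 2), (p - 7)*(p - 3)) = p - 7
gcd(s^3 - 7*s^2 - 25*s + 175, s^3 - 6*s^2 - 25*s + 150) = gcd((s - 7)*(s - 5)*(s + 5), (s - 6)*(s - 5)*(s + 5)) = s^2 - 25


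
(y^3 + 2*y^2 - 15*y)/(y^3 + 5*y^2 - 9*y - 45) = y/(y + 3)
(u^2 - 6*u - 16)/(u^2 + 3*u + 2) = (u - 8)/(u + 1)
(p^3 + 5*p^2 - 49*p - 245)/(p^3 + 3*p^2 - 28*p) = (p^2 - 2*p - 35)/(p*(p - 4))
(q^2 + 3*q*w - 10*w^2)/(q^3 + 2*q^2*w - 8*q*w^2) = (q + 5*w)/(q*(q + 4*w))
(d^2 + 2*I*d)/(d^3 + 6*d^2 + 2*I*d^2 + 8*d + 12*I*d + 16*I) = d/(d^2 + 6*d + 8)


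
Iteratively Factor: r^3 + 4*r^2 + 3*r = (r + 1)*(r^2 + 3*r) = r*(r + 1)*(r + 3)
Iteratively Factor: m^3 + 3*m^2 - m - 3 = (m + 3)*(m^2 - 1) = (m - 1)*(m + 3)*(m + 1)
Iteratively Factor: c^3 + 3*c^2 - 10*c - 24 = (c + 2)*(c^2 + c - 12) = (c - 3)*(c + 2)*(c + 4)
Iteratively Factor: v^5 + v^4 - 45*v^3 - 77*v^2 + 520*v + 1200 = (v - 5)*(v^4 + 6*v^3 - 15*v^2 - 152*v - 240) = (v - 5)*(v + 4)*(v^3 + 2*v^2 - 23*v - 60) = (v - 5)*(v + 3)*(v + 4)*(v^2 - v - 20) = (v - 5)^2*(v + 3)*(v + 4)*(v + 4)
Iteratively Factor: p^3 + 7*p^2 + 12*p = (p + 3)*(p^2 + 4*p) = (p + 3)*(p + 4)*(p)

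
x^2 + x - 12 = (x - 3)*(x + 4)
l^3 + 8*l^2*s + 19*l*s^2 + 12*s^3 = (l + s)*(l + 3*s)*(l + 4*s)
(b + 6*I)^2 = b^2 + 12*I*b - 36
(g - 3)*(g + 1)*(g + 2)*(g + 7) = g^4 + 7*g^3 - 7*g^2 - 55*g - 42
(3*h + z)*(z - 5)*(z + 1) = 3*h*z^2 - 12*h*z - 15*h + z^3 - 4*z^2 - 5*z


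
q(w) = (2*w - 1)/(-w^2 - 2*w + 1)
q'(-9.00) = 0.05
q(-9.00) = 0.31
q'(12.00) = 0.01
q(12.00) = -0.14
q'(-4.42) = 0.51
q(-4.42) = 1.01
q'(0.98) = -0.01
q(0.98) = -0.50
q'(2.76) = 0.07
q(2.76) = -0.37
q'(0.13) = -0.43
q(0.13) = -1.02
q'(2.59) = 0.07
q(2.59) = -0.38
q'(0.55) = -3.06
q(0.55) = -0.25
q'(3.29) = 0.06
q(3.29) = -0.34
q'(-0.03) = 0.06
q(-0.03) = -1.00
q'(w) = (2*w - 1)*(2*w + 2)/(-w^2 - 2*w + 1)^2 + 2/(-w^2 - 2*w + 1) = 2*w*(w - 1)/(w^4 + 4*w^3 + 2*w^2 - 4*w + 1)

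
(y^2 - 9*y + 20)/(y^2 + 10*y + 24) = (y^2 - 9*y + 20)/(y^2 + 10*y + 24)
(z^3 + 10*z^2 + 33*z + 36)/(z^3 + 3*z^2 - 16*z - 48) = (z + 3)/(z - 4)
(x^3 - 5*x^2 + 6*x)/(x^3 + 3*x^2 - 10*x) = (x - 3)/(x + 5)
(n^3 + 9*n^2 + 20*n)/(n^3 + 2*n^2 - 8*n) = (n + 5)/(n - 2)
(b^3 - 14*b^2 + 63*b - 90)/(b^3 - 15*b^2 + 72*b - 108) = (b - 5)/(b - 6)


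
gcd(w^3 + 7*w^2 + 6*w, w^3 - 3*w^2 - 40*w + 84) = w + 6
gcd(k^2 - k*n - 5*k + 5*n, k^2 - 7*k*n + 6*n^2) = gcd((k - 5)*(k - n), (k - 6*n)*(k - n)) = k - n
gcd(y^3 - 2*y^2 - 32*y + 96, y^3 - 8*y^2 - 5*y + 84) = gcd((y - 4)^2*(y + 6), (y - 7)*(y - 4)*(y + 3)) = y - 4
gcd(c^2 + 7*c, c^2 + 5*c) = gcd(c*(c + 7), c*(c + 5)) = c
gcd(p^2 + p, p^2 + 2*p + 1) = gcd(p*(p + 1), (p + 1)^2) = p + 1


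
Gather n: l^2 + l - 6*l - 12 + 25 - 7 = l^2 - 5*l + 6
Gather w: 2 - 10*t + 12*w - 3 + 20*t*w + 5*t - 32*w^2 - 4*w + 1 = -5*t - 32*w^2 + w*(20*t + 8)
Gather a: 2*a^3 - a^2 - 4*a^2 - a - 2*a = 2*a^3 - 5*a^2 - 3*a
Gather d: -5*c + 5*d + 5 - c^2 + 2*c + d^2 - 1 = -c^2 - 3*c + d^2 + 5*d + 4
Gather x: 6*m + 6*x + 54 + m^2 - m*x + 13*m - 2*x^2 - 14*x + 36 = m^2 + 19*m - 2*x^2 + x*(-m - 8) + 90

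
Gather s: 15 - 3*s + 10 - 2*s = 25 - 5*s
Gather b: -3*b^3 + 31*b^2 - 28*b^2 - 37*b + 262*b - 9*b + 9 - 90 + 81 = -3*b^3 + 3*b^2 + 216*b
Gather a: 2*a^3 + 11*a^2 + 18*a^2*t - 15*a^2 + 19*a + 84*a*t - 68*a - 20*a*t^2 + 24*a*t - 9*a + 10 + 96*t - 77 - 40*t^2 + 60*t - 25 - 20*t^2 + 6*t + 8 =2*a^3 + a^2*(18*t - 4) + a*(-20*t^2 + 108*t - 58) - 60*t^2 + 162*t - 84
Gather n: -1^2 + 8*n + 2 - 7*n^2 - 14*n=-7*n^2 - 6*n + 1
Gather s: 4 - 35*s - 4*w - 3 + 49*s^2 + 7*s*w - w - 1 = 49*s^2 + s*(7*w - 35) - 5*w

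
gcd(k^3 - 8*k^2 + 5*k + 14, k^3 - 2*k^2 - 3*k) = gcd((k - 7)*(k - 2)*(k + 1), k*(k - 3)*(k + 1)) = k + 1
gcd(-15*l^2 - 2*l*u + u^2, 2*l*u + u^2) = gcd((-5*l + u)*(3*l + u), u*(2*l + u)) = 1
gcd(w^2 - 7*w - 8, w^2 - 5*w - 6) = w + 1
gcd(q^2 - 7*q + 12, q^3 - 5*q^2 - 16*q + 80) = q - 4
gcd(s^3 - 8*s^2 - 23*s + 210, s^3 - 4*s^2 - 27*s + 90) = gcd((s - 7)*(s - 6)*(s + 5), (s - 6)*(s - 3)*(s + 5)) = s^2 - s - 30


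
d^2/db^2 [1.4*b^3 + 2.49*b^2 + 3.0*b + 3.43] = 8.4*b + 4.98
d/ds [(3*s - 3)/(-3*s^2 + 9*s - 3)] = (-s^2 + 3*s + (s - 1)*(2*s - 3) - 1)/(s^2 - 3*s + 1)^2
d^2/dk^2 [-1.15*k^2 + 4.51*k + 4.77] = -2.30000000000000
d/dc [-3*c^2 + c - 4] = 1 - 6*c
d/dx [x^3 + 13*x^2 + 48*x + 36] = 3*x^2 + 26*x + 48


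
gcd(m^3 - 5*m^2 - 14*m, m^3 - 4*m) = m^2 + 2*m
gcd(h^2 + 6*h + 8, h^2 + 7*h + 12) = h + 4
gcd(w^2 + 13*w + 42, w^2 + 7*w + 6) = w + 6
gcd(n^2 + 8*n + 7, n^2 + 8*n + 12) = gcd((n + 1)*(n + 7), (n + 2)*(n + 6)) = 1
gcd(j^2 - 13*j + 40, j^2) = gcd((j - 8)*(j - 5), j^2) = 1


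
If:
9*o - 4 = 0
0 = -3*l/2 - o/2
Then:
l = -4/27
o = 4/9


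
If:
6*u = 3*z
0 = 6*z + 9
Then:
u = -3/4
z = -3/2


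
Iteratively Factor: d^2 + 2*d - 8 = (d - 2)*(d + 4)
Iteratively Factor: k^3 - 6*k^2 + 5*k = (k - 1)*(k^2 - 5*k) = k*(k - 1)*(k - 5)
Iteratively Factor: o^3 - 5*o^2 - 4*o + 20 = (o - 5)*(o^2 - 4) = (o - 5)*(o - 2)*(o + 2)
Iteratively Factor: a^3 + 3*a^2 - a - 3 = (a + 3)*(a^2 - 1) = (a + 1)*(a + 3)*(a - 1)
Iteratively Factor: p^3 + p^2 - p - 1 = (p - 1)*(p^2 + 2*p + 1) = (p - 1)*(p + 1)*(p + 1)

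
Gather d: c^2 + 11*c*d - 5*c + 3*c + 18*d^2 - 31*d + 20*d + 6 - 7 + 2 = c^2 - 2*c + 18*d^2 + d*(11*c - 11) + 1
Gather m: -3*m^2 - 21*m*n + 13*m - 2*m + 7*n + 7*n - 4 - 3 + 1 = -3*m^2 + m*(11 - 21*n) + 14*n - 6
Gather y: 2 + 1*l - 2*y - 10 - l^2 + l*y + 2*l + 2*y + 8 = -l^2 + l*y + 3*l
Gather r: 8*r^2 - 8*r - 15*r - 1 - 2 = 8*r^2 - 23*r - 3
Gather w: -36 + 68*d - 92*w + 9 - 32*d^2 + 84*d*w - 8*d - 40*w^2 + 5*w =-32*d^2 + 60*d - 40*w^2 + w*(84*d - 87) - 27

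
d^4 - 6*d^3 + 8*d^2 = d^2*(d - 4)*(d - 2)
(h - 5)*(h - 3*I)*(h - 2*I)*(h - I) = h^4 - 5*h^3 - 6*I*h^3 - 11*h^2 + 30*I*h^2 + 55*h + 6*I*h - 30*I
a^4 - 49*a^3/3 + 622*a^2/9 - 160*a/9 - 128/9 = (a - 8)^2*(a - 2/3)*(a + 1/3)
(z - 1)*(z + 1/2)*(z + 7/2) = z^3 + 3*z^2 - 9*z/4 - 7/4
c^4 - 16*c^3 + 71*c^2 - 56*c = c*(c - 8)*(c - 7)*(c - 1)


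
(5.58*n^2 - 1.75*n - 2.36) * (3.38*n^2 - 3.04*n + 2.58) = 18.8604*n^4 - 22.8782*n^3 + 11.7396*n^2 + 2.6594*n - 6.0888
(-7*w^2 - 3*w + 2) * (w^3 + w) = -7*w^5 - 3*w^4 - 5*w^3 - 3*w^2 + 2*w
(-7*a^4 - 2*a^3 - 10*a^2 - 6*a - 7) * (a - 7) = -7*a^5 + 47*a^4 + 4*a^3 + 64*a^2 + 35*a + 49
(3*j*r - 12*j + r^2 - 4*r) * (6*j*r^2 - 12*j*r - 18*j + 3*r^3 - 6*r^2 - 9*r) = 18*j^2*r^3 - 108*j^2*r^2 + 90*j^2*r + 216*j^2 + 15*j*r^4 - 90*j*r^3 + 75*j*r^2 + 180*j*r + 3*r^5 - 18*r^4 + 15*r^3 + 36*r^2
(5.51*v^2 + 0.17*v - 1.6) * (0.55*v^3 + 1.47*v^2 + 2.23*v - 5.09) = 3.0305*v^5 + 8.1932*v^4 + 11.6572*v^3 - 30.0188*v^2 - 4.4333*v + 8.144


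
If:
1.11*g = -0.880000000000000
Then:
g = -0.79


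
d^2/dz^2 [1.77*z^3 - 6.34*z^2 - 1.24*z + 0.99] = 10.62*z - 12.68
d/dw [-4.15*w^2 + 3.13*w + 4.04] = 3.13 - 8.3*w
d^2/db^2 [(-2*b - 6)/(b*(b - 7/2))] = 8*(-4*b^3 - 36*b^2 + 126*b - 147)/(b^3*(8*b^3 - 84*b^2 + 294*b - 343))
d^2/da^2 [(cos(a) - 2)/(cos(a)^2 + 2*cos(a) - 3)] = (-9*(1 - cos(2*a))^2*cos(a)/4 + 5*(1 - cos(2*a))^2/2 - 11*cos(a)/2 + 17*cos(2*a) - 3*cos(3*a) + cos(5*a)/2 - 9)/((cos(a) - 1)^3*(cos(a) + 3)^3)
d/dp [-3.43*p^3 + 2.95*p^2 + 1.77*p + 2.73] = -10.29*p^2 + 5.9*p + 1.77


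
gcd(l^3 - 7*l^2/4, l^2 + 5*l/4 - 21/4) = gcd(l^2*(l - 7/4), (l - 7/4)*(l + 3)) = l - 7/4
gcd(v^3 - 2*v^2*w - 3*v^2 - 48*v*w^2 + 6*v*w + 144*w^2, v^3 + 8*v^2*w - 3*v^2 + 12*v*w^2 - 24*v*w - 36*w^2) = v^2 + 6*v*w - 3*v - 18*w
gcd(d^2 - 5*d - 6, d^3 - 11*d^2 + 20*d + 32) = d + 1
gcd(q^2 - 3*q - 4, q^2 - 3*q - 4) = q^2 - 3*q - 4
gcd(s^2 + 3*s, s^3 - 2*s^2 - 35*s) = s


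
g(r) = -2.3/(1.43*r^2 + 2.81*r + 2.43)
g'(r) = -2.3*(-2.86*r - 2.81)/(1.43*r^2 + 2.81*r + 2.43)^2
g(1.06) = -0.33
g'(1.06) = 0.27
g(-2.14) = -0.78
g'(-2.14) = -0.87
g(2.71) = -0.11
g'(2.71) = 0.06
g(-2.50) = -0.53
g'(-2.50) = -0.53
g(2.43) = -0.13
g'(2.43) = 0.07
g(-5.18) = -0.09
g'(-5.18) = -0.04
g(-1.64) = -1.38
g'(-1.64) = -1.55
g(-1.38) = -1.80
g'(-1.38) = -1.61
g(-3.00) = -0.33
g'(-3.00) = -0.28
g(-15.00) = -0.01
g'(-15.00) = -0.00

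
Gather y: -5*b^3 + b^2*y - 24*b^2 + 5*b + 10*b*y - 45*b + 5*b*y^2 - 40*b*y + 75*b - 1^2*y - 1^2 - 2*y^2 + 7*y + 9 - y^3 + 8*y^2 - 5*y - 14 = -5*b^3 - 24*b^2 + 35*b - y^3 + y^2*(5*b + 6) + y*(b^2 - 30*b + 1) - 6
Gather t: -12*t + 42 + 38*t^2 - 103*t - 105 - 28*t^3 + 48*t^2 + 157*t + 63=-28*t^3 + 86*t^2 + 42*t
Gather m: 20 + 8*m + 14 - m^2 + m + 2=-m^2 + 9*m + 36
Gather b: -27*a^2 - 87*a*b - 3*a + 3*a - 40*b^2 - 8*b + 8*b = -27*a^2 - 87*a*b - 40*b^2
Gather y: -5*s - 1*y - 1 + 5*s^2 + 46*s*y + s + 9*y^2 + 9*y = 5*s^2 - 4*s + 9*y^2 + y*(46*s + 8) - 1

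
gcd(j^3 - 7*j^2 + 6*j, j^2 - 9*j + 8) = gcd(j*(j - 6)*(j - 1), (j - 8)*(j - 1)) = j - 1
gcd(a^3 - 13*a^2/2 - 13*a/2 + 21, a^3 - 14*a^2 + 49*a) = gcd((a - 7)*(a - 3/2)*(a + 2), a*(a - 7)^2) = a - 7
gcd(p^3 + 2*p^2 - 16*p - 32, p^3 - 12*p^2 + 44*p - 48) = p - 4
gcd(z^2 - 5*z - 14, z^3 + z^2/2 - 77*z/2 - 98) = z - 7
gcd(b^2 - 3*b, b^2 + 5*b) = b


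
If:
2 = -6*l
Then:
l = -1/3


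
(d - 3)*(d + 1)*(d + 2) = d^3 - 7*d - 6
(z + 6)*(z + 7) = z^2 + 13*z + 42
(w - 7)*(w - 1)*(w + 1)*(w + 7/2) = w^4 - 7*w^3/2 - 51*w^2/2 + 7*w/2 + 49/2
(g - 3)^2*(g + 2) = g^3 - 4*g^2 - 3*g + 18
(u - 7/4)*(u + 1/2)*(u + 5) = u^3 + 15*u^2/4 - 57*u/8 - 35/8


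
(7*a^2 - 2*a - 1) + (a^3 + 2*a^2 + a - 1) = a^3 + 9*a^2 - a - 2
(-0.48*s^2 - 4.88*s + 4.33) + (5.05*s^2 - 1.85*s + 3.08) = 4.57*s^2 - 6.73*s + 7.41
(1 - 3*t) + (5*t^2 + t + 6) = 5*t^2 - 2*t + 7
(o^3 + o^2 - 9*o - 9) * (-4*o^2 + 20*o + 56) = -4*o^5 + 16*o^4 + 112*o^3 - 88*o^2 - 684*o - 504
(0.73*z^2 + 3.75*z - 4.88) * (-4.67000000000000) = -3.4091*z^2 - 17.5125*z + 22.7896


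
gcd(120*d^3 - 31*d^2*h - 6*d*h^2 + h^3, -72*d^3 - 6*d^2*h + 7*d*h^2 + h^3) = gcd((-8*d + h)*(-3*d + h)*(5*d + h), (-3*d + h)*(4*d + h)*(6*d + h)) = 3*d - h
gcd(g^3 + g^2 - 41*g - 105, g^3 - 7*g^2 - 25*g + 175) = g^2 - 2*g - 35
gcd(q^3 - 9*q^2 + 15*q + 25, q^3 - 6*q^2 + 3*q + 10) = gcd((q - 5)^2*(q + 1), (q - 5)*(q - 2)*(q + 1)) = q^2 - 4*q - 5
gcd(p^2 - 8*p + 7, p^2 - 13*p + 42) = p - 7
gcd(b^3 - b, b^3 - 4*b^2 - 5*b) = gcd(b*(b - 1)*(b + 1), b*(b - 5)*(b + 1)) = b^2 + b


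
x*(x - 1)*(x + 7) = x^3 + 6*x^2 - 7*x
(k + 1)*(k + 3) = k^2 + 4*k + 3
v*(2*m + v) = 2*m*v + v^2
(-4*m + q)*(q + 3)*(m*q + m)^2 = -4*m^3*q^3 - 20*m^3*q^2 - 28*m^3*q - 12*m^3 + m^2*q^4 + 5*m^2*q^3 + 7*m^2*q^2 + 3*m^2*q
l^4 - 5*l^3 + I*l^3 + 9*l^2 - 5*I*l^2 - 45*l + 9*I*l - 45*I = (l - 5)*(l - 3*I)*(l + I)*(l + 3*I)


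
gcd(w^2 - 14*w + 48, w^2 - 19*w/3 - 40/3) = w - 8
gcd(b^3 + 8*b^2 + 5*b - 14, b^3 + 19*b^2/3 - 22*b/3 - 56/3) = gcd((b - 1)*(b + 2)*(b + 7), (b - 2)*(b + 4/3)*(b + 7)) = b + 7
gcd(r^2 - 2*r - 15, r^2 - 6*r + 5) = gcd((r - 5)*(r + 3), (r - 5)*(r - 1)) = r - 5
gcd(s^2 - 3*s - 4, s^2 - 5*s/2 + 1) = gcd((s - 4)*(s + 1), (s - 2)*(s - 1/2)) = 1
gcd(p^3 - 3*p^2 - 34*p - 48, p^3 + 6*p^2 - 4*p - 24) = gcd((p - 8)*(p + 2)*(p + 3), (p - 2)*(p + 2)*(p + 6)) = p + 2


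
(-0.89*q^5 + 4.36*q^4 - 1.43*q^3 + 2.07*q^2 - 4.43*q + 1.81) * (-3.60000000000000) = 3.204*q^5 - 15.696*q^4 + 5.148*q^3 - 7.452*q^2 + 15.948*q - 6.516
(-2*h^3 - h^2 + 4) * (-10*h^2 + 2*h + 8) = 20*h^5 + 6*h^4 - 18*h^3 - 48*h^2 + 8*h + 32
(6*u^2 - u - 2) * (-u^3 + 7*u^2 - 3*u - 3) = -6*u^5 + 43*u^4 - 23*u^3 - 29*u^2 + 9*u + 6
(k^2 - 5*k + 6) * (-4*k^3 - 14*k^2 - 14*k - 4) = -4*k^5 + 6*k^4 + 32*k^3 - 18*k^2 - 64*k - 24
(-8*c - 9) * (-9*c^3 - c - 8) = 72*c^4 + 81*c^3 + 8*c^2 + 73*c + 72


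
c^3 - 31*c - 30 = (c - 6)*(c + 1)*(c + 5)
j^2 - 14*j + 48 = (j - 8)*(j - 6)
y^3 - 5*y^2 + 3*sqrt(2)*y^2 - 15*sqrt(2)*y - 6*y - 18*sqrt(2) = (y - 6)*(y + 1)*(y + 3*sqrt(2))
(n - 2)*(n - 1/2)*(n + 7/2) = n^3 + n^2 - 31*n/4 + 7/2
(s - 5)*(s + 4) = s^2 - s - 20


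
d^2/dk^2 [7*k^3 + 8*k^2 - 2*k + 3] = 42*k + 16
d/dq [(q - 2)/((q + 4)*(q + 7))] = (-q^2 + 4*q + 50)/(q^4 + 22*q^3 + 177*q^2 + 616*q + 784)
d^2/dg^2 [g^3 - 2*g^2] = 6*g - 4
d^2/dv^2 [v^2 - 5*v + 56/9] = 2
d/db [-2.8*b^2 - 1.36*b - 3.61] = -5.6*b - 1.36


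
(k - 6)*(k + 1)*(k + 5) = k^3 - 31*k - 30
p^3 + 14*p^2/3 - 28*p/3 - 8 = (p - 2)*(p + 2/3)*(p + 6)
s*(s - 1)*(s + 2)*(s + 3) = s^4 + 4*s^3 + s^2 - 6*s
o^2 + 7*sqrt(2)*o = o*(o + 7*sqrt(2))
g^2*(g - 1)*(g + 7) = g^4 + 6*g^3 - 7*g^2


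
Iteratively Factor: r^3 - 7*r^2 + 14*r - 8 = (r - 2)*(r^2 - 5*r + 4) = (r - 4)*(r - 2)*(r - 1)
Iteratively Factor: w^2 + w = (w)*(w + 1)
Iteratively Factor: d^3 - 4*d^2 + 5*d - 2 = (d - 1)*(d^2 - 3*d + 2) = (d - 1)^2*(d - 2)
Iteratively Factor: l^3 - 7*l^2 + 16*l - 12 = (l - 2)*(l^2 - 5*l + 6) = (l - 3)*(l - 2)*(l - 2)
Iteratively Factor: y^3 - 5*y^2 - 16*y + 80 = (y - 5)*(y^2 - 16) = (y - 5)*(y + 4)*(y - 4)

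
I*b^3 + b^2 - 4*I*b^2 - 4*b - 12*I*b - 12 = (b - 6)*(b + 2)*(I*b + 1)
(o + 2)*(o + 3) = o^2 + 5*o + 6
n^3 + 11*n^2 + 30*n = n*(n + 5)*(n + 6)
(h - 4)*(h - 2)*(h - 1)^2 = h^4 - 8*h^3 + 21*h^2 - 22*h + 8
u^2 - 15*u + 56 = (u - 8)*(u - 7)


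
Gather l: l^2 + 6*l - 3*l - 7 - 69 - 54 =l^2 + 3*l - 130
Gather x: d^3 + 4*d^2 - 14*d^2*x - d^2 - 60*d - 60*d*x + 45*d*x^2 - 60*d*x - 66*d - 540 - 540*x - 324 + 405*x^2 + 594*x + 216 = d^3 + 3*d^2 - 126*d + x^2*(45*d + 405) + x*(-14*d^2 - 120*d + 54) - 648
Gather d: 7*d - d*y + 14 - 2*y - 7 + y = d*(7 - y) - y + 7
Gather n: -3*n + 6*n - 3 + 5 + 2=3*n + 4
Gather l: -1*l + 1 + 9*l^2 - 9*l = 9*l^2 - 10*l + 1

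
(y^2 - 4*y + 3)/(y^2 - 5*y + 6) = (y - 1)/(y - 2)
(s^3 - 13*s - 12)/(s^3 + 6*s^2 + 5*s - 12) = (s^2 - 3*s - 4)/(s^2 + 3*s - 4)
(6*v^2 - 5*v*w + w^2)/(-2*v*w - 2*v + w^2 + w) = (-3*v + w)/(w + 1)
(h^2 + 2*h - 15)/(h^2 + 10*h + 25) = (h - 3)/(h + 5)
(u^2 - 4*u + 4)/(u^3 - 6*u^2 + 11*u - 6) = (u - 2)/(u^2 - 4*u + 3)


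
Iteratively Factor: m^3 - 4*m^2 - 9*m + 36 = (m - 3)*(m^2 - m - 12) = (m - 4)*(m - 3)*(m + 3)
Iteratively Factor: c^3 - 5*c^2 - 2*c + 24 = (c + 2)*(c^2 - 7*c + 12) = (c - 3)*(c + 2)*(c - 4)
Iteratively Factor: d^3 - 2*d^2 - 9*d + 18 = (d + 3)*(d^2 - 5*d + 6) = (d - 3)*(d + 3)*(d - 2)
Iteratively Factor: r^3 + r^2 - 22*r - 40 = (r + 4)*(r^2 - 3*r - 10) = (r - 5)*(r + 4)*(r + 2)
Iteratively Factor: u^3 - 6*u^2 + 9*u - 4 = (u - 1)*(u^2 - 5*u + 4) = (u - 1)^2*(u - 4)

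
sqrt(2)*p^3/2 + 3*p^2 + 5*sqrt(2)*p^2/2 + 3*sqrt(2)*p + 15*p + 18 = (p + 3)*(p + 3*sqrt(2))*(sqrt(2)*p/2 + sqrt(2))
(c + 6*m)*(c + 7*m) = c^2 + 13*c*m + 42*m^2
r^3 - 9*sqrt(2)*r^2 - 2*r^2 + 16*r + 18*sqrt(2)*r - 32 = (r - 2)*(r - 8*sqrt(2))*(r - sqrt(2))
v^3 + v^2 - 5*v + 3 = (v - 1)^2*(v + 3)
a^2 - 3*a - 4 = (a - 4)*(a + 1)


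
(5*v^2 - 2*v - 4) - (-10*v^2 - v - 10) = 15*v^2 - v + 6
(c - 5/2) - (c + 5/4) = -15/4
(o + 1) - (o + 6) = -5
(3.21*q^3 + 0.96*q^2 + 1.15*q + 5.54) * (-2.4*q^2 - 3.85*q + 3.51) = -7.704*q^5 - 14.6625*q^4 + 4.8111*q^3 - 14.3539*q^2 - 17.2925*q + 19.4454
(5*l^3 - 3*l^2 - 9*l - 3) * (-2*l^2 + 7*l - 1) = -10*l^5 + 41*l^4 - 8*l^3 - 54*l^2 - 12*l + 3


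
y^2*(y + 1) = y^3 + y^2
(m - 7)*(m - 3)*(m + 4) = m^3 - 6*m^2 - 19*m + 84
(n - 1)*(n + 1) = n^2 - 1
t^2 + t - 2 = (t - 1)*(t + 2)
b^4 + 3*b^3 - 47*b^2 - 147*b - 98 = (b - 7)*(b + 1)*(b + 2)*(b + 7)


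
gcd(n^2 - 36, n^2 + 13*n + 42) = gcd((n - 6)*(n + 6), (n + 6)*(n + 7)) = n + 6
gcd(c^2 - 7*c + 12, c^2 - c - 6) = c - 3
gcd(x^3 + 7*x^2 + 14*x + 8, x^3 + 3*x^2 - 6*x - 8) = x^2 + 5*x + 4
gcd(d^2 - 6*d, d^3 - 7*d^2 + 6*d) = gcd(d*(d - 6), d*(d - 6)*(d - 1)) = d^2 - 6*d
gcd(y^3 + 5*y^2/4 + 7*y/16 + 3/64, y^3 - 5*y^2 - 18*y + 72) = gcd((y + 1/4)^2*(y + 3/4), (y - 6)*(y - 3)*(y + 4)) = 1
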